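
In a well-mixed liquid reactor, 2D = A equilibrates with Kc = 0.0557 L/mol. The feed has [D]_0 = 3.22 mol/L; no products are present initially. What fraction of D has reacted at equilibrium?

X = 0.219

Let X = conversion of D; extent ξ = 3.22X/2 mol/L.
Concentrations: [D] = 3.22 − 3.22X; [A] = 1.61X.
Kc = [A] / ([D]^2).
Solving Kc = 0.0557 for X ∈ (0,1): X = 0.219.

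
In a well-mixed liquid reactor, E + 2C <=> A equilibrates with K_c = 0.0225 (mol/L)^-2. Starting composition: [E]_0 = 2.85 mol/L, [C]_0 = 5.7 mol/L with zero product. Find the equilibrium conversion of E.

Let X = conversion of E; extent ξ = 2.85·X mol/L.
Concentrations: [E] = 2.85 − 2.85X; [C] = 5.7 − 5.7X; [A] = 2.85X.
K_c = [A] / ([E] [C]^2).
This equals 0.0225 at X = 0.277 (the root in 0 < X < 1).

X = 0.277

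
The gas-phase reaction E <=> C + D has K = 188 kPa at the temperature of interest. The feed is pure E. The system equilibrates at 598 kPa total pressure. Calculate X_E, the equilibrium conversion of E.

X = 0.489

Let X = conversion of E (basis 1 mol E); extent of reaction ξ = X.
Species balance: n_E = 1 − X; n_C = X; n_D = X.
Summing: n_T = 1 + X.
Mole fractions y_i = n_i/n_T; K = p_C p_D / (p_E) with p_i = y_i·P.
Setting this equal to 188 kPa and taking the physical root (0 < X < 1) gives X = 0.489.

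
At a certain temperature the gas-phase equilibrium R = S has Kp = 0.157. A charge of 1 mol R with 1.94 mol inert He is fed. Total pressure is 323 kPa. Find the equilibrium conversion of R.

Basis: 1 mol R initially; let X = conversion of R. Extent ξ = X.
At extent ξ: n_R = 1 − X; n_S = X; n_I = 1.94 (inert).
Total moles n_T = 2.94 (Δν = 0, constant).
y_i = n_i/n_T, p_i = y_i·P. Kp = p_S / (p_R).
This yields a degree-1 equation in X; solving on (0,1), X = 0.136.

X = 0.136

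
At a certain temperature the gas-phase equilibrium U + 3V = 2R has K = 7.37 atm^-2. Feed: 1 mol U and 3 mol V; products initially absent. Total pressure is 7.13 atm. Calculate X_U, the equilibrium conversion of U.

X = 0.804

Take 1 mol U as basis and let X be its fractional conversion, so ξ = X.
At extent ξ: n_U = 1 − X; n_V = 3 − 3X; n_R = 2X.
n_T = Σnᵢ = 4 − 2X.
With p_i = (n_i/n_T)P, K = p_R^2 / (p_U p_V^3).
Setting this equal to 7.37 atm^-2 and taking the physical root (0 < X < 1) gives X = 0.804.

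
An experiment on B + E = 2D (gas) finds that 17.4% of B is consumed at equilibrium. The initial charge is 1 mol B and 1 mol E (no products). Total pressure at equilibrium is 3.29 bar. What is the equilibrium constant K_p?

Basis: 1 mol B initially; let X = conversion of B. Extent ξ = X.
Moles: n_B = 1 − X; n_E = 1 − X; n_D = 2X.
Total moles n_T = 2 (Δν = 0, constant).
At X = 0.174: n_B = 0.826, n_E = 0.826, n_D = 0.348, n_T = 2.
p_i = (n_i/n_T)·P. K_p = p_D^2 / (p_B p_E) = 0.178.

K_p = 0.178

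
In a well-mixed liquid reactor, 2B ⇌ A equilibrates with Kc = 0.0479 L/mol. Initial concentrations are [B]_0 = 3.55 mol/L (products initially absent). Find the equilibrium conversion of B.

Let X = conversion of B; extent ξ = 3.55X/2 mol/L.
Concentrations: [B] = 3.55 − 3.55X; [A] = 1.77X.
Kc = [A] / ([B]^2).
Setting equal to 0.0479 and solving for X on (0,1) gives X = 0.211.

X = 0.211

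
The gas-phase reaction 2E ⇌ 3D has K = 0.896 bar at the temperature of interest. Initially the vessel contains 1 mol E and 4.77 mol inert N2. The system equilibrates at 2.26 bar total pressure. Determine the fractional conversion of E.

X = 0.535

Basis: 1 mol E initially; let X = conversion of E. Extent ξ = 0.5X.
Moles: n_E = 1 − X; n_D = 1.5X; n_I = 4.77 (inert).
n_T = Σnᵢ = 5.77 + 0.5X.
y_i = n_i/n_T, p_i = y_i·P. K = p_D^3 / (p_E^2).
Equating to 0.896 bar and solving on 0 < X < 1: X = 0.535.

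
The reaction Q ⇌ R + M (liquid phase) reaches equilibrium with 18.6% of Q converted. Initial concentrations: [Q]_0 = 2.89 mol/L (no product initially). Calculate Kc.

Let X = conversion of Q.
Concentrations: [Q] = 2.89 − 2.89X; [R] = 2.89X; [M] = 2.89X.
At X = 0.186: [Q] = 2.35, [R] = 0.538, [M] = 0.538.
Kc = [R] [M] / ([Q]) = 0.123 mol/L.

Kc = 0.123 mol/L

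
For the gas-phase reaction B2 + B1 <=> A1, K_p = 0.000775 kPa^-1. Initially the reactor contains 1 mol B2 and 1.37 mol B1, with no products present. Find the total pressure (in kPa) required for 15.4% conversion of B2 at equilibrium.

P = 428 kPa

Let X = conversion of B2 (basis 1 mol B2); extent of reaction ξ = X.
Moles: n_B2 = 1 − X; n_B1 = 1.37 − X; n_A1 = X.
Total moles n_T = 2.37 − X.
K_p = p_A1 / (p_B2 p_B1) with p_i = (n_i/n_T)·P.
At X = 0.154: the mole-fraction product g(X) = Π y_i^ν_i = 0.3317. Since K_p = g(X)·P^{-1}, P = (g/K_p)^(1/1) = (0.3317/0.000775)^(1/1) = 428 kPa.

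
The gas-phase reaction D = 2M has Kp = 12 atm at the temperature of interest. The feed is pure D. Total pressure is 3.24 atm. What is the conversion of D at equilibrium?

Let X = conversion of D (basis 1 mol D); extent of reaction ξ = X.
Species balance: n_D = 1 − X; n_M = 2X.
Summing: n_T = 1 + X.
y_i = n_i/n_T, p_i = y_i·P. Kp = p_M^2 / (p_D).
This yields a degree-2 equation in X; solving on (0,1), X = 0.693.

X = 0.693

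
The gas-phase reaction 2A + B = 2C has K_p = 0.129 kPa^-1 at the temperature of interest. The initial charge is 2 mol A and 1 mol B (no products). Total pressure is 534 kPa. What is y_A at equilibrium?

y_A = 0.231

Let X = conversion of A (basis 2 mol A); extent of reaction ξ = X.
At extent ξ: n_A = 2 − 2X; n_B = 1 − X; n_C = 2X.
Summing: n_T = 3 − X.
With p_i = (n_i/n_T)P, K_p = p_C^2 / (p_A^2 p_B).
Equating to 0.129 kPa^-1 and solving on 0 < X < 1: X = 0.738.
Then n_A = 0.523, n_T = 2.26, so y_A = 0.231.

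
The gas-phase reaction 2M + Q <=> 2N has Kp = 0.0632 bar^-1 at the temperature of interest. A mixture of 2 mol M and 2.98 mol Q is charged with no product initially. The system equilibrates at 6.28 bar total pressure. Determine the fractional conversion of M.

Basis: 2 mol M initially; let X = conversion of M. Extent ξ = X.
Moles: n_M = 2 − 2X; n_Q = 2.98 − X; n_N = 2X.
n_T = Σnᵢ = 4.98 − X.
With p_i = (n_i/n_T)P, Kp = p_N^2 / (p_M^2 p_Q).
Substituting and setting equal to 0.0632 bar^-1 gives a polynomial in X; the root in (0,1) is X = 0.322.

X = 0.322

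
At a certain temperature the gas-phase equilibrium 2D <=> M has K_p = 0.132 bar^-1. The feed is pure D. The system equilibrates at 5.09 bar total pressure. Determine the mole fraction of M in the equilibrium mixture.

y_M = 0.315

Let X = conversion of D (basis 1 mol D); extent of reaction ξ = 0.5X.
Moles: n_D = 1 − X; n_M = 0.5X.
Summing: n_T = 1 − 0.5X.
With p_i = (n_i/n_T)P, K_p = p_M / (p_D^2).
Equating to 0.132 bar^-1 and solving on 0 < X < 1: X = 0.479.
Then n_M = 0.24, n_T = 0.76, so y_M = 0.315.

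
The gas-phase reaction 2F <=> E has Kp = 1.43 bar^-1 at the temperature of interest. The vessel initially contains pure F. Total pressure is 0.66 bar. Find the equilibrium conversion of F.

Let X = conversion of F (basis 1 mol F); extent of reaction ξ = 0.5X.
Species balance: n_F = 1 − X; n_E = 0.5X.
Total moles n_T = 1 − 0.5X.
With p_i = (n_i/n_T)P, Kp = p_E / (p_F^2).
This yields a degree-2 equation in X; solving on (0,1), X = 0.542.

X = 0.542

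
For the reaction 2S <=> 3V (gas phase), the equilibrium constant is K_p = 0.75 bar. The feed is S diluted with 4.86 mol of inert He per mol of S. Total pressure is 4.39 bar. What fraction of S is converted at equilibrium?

Take 1 mol S as basis and let X be its fractional conversion, so ξ = 0.5X.
Mole table: n_S = 1 − X; n_V = 1.5X; n_I = 4.86 (inert).
n_T = Σnᵢ = 5.86 + 0.5X.
With p_i = (n_i/n_T)P, K_p = p_V^3 / (p_S^2).
This yields a degree-3 equation in X; solving on (0,1), X = 0.452.

X = 0.452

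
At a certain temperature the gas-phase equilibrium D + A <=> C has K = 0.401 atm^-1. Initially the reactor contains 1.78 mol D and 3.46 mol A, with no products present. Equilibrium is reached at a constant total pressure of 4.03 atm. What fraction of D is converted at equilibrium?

Take 1.78 mol D as basis and let X be its fractional conversion, so ξ = 1.78X.
At extent ξ: n_D = 1.78 − 1.78X; n_A = 3.46 − 1.78X; n_C = 1.78X.
Total moles n_T = 5.24 − 1.78X.
With p_i = (n_i/n_T)P, K = p_C / (p_D p_A).
Substituting and setting equal to 0.401 atm^-1 gives a polynomial in X; the root in (0,1) is X = 0.489.

X = 0.489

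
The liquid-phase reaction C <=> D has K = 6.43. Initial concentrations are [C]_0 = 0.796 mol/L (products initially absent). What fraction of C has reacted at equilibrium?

X = 0.865

Let X = conversion of C; extent ξ = 0.796·X mol/L.
Concentrations: [C] = 0.796 − 0.796X; [D] = 0.796X.
K = [D] / ([C]).
Solving K = 6.43 for X ∈ (0,1): X = 0.865.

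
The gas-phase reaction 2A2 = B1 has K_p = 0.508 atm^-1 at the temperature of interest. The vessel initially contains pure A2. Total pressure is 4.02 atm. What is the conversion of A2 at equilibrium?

X = 0.670

Let X = conversion of A2 (basis 1 mol A2); extent of reaction ξ = 0.5X.
At extent ξ: n_A2 = 1 − X; n_B1 = 0.5X.
Summing: n_T = 1 − 0.5X.
y_i = n_i/n_T, p_i = y_i·P. K_p = p_B1 / (p_A2^2).
Equating to 0.508 atm^-1 and solving on 0 < X < 1: X = 0.670.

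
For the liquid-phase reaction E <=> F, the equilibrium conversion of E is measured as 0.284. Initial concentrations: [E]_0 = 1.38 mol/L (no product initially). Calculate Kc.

Kc = 0.397

Let X = conversion of E.
Concentrations: [E] = 1.38 − 1.38X; [F] = 1.38X.
At X = 0.284: [E] = 0.988, [F] = 0.392.
Kc = [F] / ([E]) = 0.397.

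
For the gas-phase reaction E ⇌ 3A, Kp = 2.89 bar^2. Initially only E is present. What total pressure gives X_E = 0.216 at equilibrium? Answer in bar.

Take 1 mol E as basis and let X be its fractional conversion, so ξ = X.
Mole table: n_E = 1 − X; n_A = 3X.
Total moles n_T = 1 + 2X.
Kp = p_A^3 / (p_E) with p_i = (n_i/n_T)·P.
At X = 0.216: the mole-fraction product g(X) = Π y_i^ν_i = 0.1692. Since Kp = g(X)·P^{2}, P = (Kp/g)^(1/2) = (2.89/0.1692)^(1/2) = 4.13 bar.

P = 4.13 bar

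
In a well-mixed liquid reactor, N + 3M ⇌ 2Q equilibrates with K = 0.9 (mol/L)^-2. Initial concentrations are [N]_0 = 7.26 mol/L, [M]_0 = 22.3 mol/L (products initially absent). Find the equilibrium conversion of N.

Let X = conversion of N; extent ξ = 7.26·X mol/L.
Concentrations: [N] = 7.26 − 7.26X; [M] = 22.3 − 21.8X; [Q] = 14.5X.
K = [Q]^2 / ([N] [M]^3).
Setting equal to 0.9 and solving for X on (0,1) gives X = 0.805.

X = 0.805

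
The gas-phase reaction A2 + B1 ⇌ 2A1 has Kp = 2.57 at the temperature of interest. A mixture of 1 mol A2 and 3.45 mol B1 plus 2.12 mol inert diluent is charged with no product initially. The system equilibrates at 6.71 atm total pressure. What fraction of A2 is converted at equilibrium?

Let X = conversion of A2 (basis 1 mol A2); extent of reaction ξ = X.
At extent ξ: n_A2 = 1 − X; n_B1 = 3.45 − X; n_A1 = 2X; n_I = 2.12 (inert).
Since Δν = 0, n_T = 6.57 throughout.
Mole fractions y_i = n_i/n_T; Kp = p_A1^2 / (p_A2 p_B1) with p_i = y_i·P.
Equating to 2.57 and solving on 0 < X < 1: X = 0.712.

X = 0.712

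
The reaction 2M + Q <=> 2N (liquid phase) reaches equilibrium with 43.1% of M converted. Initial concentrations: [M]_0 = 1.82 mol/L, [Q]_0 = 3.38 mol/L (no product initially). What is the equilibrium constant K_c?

K_c = 0.192 L/mol

Let X = conversion of M.
Concentrations: [M] = 1.82 − 1.82X; [Q] = 3.38 − 0.91X; [N] = 1.82X.
At X = 0.431: [M] = 1.04, [Q] = 2.99, [N] = 0.784.
K_c = [N]^2 / ([M]^2 [Q]) = 0.192 L/mol.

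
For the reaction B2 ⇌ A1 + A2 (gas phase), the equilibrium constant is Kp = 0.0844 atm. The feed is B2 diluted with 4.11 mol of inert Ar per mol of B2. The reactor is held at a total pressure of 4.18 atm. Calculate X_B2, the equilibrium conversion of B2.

Take 1 mol B2 as basis and let X be its fractional conversion, so ξ = X.
Moles: n_B2 = 1 − X; n_A1 = X; n_A2 = X; n_I = 4.11 (inert).
Total moles n_T = 5.11 + X.
With p_i = (n_i/n_T)P, Kp = p_A1 p_A2 / (p_B2).
Equating to 0.0844 atm and solving on 0 < X < 1: X = 0.280.

X = 0.280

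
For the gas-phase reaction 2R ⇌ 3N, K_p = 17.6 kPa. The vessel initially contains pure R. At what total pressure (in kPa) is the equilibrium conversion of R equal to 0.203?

P = 436 kPa

Let X = conversion of R (basis 1 mol R); extent of reaction ξ = 0.5X.
Moles: n_R = 1 − X; n_N = 1.5X.
n_T = Σnᵢ = 1 + 0.5X.
K_p = p_N^3 / (p_R^2) with p_i = (n_i/n_T)·P.
At X = 0.203: the mole-fraction product g(X) = Π y_i^ν_i = 0.04035. Since K_p = g(X)·P^{1}, P = (K_p/g)^(1/1) = (17.6/0.04035)^(1/1) = 436 kPa.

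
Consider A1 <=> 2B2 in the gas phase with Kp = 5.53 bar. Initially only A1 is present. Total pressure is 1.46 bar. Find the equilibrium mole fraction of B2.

Let X = conversion of A1 (basis 1 mol A1); extent of reaction ξ = X.
Moles: n_A1 = 1 − X; n_B2 = 2X.
Total moles n_T = 1 + X.
With p_i = (n_i/n_T)P, Kp = p_B2^2 / (p_A1).
Setting this equal to 5.53 bar and taking the physical root (0 < X < 1) gives X = 0.697.
Then n_B2 = 1.39, n_T = 1.7, so y_B2 = 0.822.

y_B2 = 0.822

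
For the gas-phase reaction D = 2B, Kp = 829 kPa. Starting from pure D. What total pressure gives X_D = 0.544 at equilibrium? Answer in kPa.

P = 493 kPa

Let X = conversion of D (basis 1 mol D); extent of reaction ξ = X.
At extent ξ: n_D = 1 − X; n_B = 2X.
n_T = Σnᵢ = 1 + X.
Kp = p_B^2 / (p_D) with p_i = (n_i/n_T)·P.
At X = 0.544: the mole-fraction product g(X) = Π y_i^ν_i = 1.681. Since Kp = g(X)·P^{1}, P = (Kp/g)^(1/1) = (829/1.681)^(1/1) = 493 kPa.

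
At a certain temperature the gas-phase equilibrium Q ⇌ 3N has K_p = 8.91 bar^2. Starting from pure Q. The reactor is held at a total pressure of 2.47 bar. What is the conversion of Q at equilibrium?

Let X = conversion of Q (basis 1 mol Q); extent of reaction ξ = X.
Species balance: n_Q = 1 − X; n_N = 3X.
n_T = Σnᵢ = 1 + 2X.
With p_i = (n_i/n_T)P, K_p = p_N^3 / (p_Q).
Substituting and setting equal to 8.91 bar^2 gives a polynomial in X; the root in (0,1) is X = 0.476.

X = 0.476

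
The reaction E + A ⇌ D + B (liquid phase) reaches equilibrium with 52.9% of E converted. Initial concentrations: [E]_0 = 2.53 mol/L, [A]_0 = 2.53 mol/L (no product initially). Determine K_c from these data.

Let X = conversion of E.
Concentrations: [E] = 2.53 − 2.53X; [A] = 2.53 − 2.53X; [D] = 2.53X; [B] = 2.53X.
At X = 0.529: [E] = 1.19, [A] = 1.19, [D] = 1.34, [B] = 1.34.
K_c = [D] [B] / ([E] [A]) = 1.26.

K_c = 1.26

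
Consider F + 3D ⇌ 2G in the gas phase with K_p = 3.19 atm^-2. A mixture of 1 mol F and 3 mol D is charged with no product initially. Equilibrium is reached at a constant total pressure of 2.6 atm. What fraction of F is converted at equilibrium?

X = 0.623

Basis: 1 mol F initially; let X = conversion of F. Extent ξ = X.
Mole table: n_F = 1 − X; n_D = 3 − 3X; n_G = 2X.
Total moles n_T = 4 − 2X.
With p_i = (n_i/n_T)P, K_p = p_G^2 / (p_F p_D^3).
Setting this equal to 3.19 atm^-2 and taking the physical root (0 < X < 1) gives X = 0.623.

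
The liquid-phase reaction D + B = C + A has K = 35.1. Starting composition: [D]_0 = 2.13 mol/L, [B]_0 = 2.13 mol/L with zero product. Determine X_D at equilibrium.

Let X = conversion of D; extent ξ = 2.13·X mol/L.
Concentrations: [D] = 2.13 − 2.13X; [B] = 2.13 − 2.13X; [C] = 2.13X; [A] = 2.13X.
K = [C] [A] / ([D] [B]).
This equals 35.1 at X = 0.856 (the root in 0 < X < 1).

X = 0.856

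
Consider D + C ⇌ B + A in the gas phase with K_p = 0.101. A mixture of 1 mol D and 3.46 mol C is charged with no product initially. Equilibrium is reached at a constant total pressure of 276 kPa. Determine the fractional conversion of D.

X = 0.421

Let X = conversion of D (basis 1 mol D); extent of reaction ξ = X.
Mole table: n_D = 1 − X; n_C = 3.46 − X; n_B = X; n_A = X.
Since Δν = 0, n_T = 4.46 throughout.
y_i = n_i/n_T, p_i = y_i·P. K_p = p_B p_A / (p_D p_C).
Equating to 0.101 and solving on 0 < X < 1: X = 0.421.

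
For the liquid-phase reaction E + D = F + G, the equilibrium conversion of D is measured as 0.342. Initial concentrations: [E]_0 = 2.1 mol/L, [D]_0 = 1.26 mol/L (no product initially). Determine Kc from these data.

Kc = 0.134

Let X = conversion of D.
Concentrations: [E] = 2.1 − 1.26X; [D] = 1.26 − 1.26X; [F] = 1.26X; [G] = 1.26X.
At X = 0.342: [E] = 1.67, [D] = 0.829, [F] = 0.431, [G] = 0.431.
Kc = [F] [G] / ([E] [D]) = 0.134.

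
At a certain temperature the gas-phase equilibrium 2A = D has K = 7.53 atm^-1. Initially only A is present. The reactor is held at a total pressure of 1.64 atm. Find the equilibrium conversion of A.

Basis: 1 mol A initially; let X = conversion of A. Extent ξ = 0.5X.
Moles: n_A = 1 − X; n_D = 0.5X.
Summing: n_T = 1 − 0.5X.
With p_i = (n_i/n_T)P, K = p_D / (p_A^2).
This yields a degree-2 equation in X; solving on (0,1), X = 0.859.

X = 0.859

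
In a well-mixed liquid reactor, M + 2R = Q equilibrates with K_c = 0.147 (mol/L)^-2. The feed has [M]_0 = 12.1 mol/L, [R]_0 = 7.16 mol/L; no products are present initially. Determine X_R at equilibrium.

Let X = conversion of R; extent ξ = 7.16X/2 mol/L.
Concentrations: [M] = 12.1 − 3.58X; [R] = 7.16 − 7.16X; [Q] = 3.58X.
K_c = [Q] / ([M] [R]^2).
This equals 0.147 at X = 0.798 (the root in 0 < X < 1).

X = 0.798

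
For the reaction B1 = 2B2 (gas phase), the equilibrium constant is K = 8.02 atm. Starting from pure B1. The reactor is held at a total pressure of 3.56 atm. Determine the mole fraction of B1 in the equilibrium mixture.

Take 1 mol B1 as basis and let X be its fractional conversion, so ξ = X.
Species balance: n_B1 = 1 − X; n_B2 = 2X.
n_T = Σnᵢ = 1 + X.
y_i = n_i/n_T, p_i = y_i·P. K = p_B2^2 / (p_B1).
This yields a degree-2 equation in X; solving on (0,1), X = 0.600.
Then n_B1 = 0.4, n_T = 1.6, so y_B1 = 0.250.

y_B1 = 0.250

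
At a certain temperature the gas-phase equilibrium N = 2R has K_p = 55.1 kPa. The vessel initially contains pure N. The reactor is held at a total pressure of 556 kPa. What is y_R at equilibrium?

Let X = conversion of N (basis 1 mol N); extent of reaction ξ = X.
Moles: n_N = 1 − X; n_R = 2X.
Summing: n_T = 1 + X.
Mole fractions y_i = n_i/n_T; K_p = p_R^2 / (p_N) with p_i = y_i·P.
Substituting and setting equal to 55.1 kPa gives a polynomial in X; the root in (0,1) is X = 0.155.
Then n_R = 0.311, n_T = 1.16, so y_R = 0.269.

y_R = 0.269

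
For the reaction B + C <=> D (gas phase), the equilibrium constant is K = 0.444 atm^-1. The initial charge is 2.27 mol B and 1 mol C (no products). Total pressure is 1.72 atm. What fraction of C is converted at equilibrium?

X = 0.335

Let X = conversion of C (basis 1 mol C); extent of reaction ξ = X.
Mole table: n_B = 2.27 − X; n_C = 1 − X; n_D = X.
Total moles n_T = 3.27 − X.
With p_i = (n_i/n_T)P, K = p_D / (p_B p_C).
This yields a degree-2 equation in X; solving on (0,1), X = 0.335.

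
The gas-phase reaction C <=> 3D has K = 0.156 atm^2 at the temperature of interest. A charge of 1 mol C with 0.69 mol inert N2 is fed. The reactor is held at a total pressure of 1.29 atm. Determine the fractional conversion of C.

Let X = conversion of C (basis 1 mol C); extent of reaction ξ = X.
Species balance: n_C = 1 − X; n_D = 3X; n_I = 0.69 (inert).
Total moles n_T = 1.69 + 2X.
Mole fractions y_i = n_i/n_T; K = p_D^3 / (p_C) with p_i = y_i·P.
Setting this equal to 0.156 atm^2 and taking the physical root (0 < X < 1) gives X = 0.231.

X = 0.231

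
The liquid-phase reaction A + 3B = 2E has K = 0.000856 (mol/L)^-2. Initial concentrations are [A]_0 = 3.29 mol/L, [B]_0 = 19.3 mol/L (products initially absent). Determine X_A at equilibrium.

Let X = conversion of A; extent ξ = 3.29·X mol/L.
Concentrations: [A] = 3.29 − 3.29X; [B] = 19.3 − 9.87X; [E] = 6.58X.
K = [E]^2 / ([A] [B]^3).
Equating to 0.000856 (mol/L)^-2: the physical root is X = 0.386.

X = 0.386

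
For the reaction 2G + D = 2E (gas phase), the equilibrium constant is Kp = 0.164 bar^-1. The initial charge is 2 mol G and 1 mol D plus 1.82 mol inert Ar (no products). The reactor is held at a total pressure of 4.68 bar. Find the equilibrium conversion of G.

X = 0.261

Basis: 2 mol G initially; let X = conversion of G. Extent ξ = X.
At extent ξ: n_G = 2 − 2X; n_D = 1 − X; n_E = 2X; n_I = 1.82 (inert).
n_T = Σnᵢ = 4.82 − X.
y_i = n_i/n_T, p_i = y_i·P. Kp = p_E^2 / (p_G^2 p_D).
Equating to 0.164 bar^-1 and solving on 0 < X < 1: X = 0.261.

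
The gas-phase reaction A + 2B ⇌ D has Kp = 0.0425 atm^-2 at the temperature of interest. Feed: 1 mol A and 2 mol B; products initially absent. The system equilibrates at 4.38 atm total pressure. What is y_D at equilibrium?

y_D = 0.091

Take 1 mol A as basis and let X be its fractional conversion, so ξ = X.
At extent ξ: n_A = 1 − X; n_B = 2 − 2X; n_D = X.
Summing: n_T = 3 − 2X.
y_i = n_i/n_T, p_i = y_i·P. Kp = p_D / (p_A p_B^2).
Equating to 0.0425 atm^-2 and solving on 0 < X < 1: X = 0.231.
Then n_D = 0.231, n_T = 2.54, so y_D = 0.091.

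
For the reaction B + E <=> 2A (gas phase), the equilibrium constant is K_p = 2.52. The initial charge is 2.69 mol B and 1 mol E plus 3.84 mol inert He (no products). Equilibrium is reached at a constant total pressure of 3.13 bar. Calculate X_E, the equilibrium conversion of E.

Let X = conversion of E (basis 1 mol E); extent of reaction ξ = X.
Species balance: n_B = 2.69 − X; n_E = 1 − X; n_A = 2X; n_I = 3.84 (inert).
Since Δν = 0, n_T = 7.53 throughout.
Mole fractions y_i = n_i/n_T; K_p = p_A^2 / (p_B p_E) with p_i = y_i·P.
Equating to 2.52 and solving on 0 < X < 1: X = 0.660.

X = 0.660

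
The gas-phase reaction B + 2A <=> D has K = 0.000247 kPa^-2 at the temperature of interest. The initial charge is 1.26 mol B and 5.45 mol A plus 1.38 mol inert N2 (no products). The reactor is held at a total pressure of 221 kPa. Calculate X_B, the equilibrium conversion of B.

X = 0.795

Let X = conversion of B (basis 1.26 mol B); extent of reaction ξ = 1.26X.
Species balance: n_B = 1.26 − 1.26X; n_A = 5.45 − 2.52X; n_D = 1.26X; n_I = 1.38 (inert).
n_T = Σnᵢ = 8.09 − 2.52X.
With p_i = (n_i/n_T)P, K = p_D / (p_B p_A^2).
This yields a degree-3 equation in X; solving on (0,1), X = 0.795.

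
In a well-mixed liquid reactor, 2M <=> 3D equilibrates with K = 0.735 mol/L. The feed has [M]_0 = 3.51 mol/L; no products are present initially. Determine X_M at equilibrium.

Let X = conversion of M; extent ξ = 3.51X/2 mol/L.
Concentrations: [M] = 3.51 − 3.51X; [D] = 5.26X.
K = [D]^3 / ([M]^2).
Setting equal to 0.735 and solving for X on (0,1) gives X = 0.309.

X = 0.309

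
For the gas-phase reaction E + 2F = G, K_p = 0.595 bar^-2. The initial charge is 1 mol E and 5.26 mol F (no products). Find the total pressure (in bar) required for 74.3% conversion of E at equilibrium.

Basis: 1 mol E initially; let X = conversion of E. Extent ξ = X.
At extent ξ: n_E = 1 − X; n_F = 5.26 − 2X; n_G = X.
Total moles n_T = 6.26 − 2X.
K_p = p_G / (p_E p_F^2) with p_i = (n_i/n_T)·P.
At X = 0.743: the mole-fraction product g(X) = Π y_i^ν_i = 4.626. Since K_p = g(X)·P^{-2}, P = (g/K_p)^(1/2) = (4.626/0.595)^(1/2) = 2.79 bar.

P = 2.79 bar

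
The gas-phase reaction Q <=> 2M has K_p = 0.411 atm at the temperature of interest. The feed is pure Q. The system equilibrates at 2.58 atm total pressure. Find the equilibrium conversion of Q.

X = 0.196

Let X = conversion of Q (basis 1 mol Q); extent of reaction ξ = X.
Moles: n_Q = 1 − X; n_M = 2X.
Total moles n_T = 1 + X.
y_i = n_i/n_T, p_i = y_i·P. K_p = p_M^2 / (p_Q).
This yields a degree-2 equation in X; solving on (0,1), X = 0.196.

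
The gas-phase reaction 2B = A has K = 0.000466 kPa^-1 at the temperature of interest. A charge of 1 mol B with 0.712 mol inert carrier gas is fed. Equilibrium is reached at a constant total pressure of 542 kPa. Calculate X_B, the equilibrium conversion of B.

Basis: 1 mol B initially; let X = conversion of B. Extent ξ = 0.5X.
At extent ξ: n_B = 1 − X; n_A = 0.5X; n_I = 0.712 (inert).
Summing: n_T = 1.71 − 0.5X.
With p_i = (n_i/n_T)P, K = p_A / (p_B^2).
Equating to 0.000466 kPa^-1 and solving on 0 < X < 1: X = 0.200.

X = 0.200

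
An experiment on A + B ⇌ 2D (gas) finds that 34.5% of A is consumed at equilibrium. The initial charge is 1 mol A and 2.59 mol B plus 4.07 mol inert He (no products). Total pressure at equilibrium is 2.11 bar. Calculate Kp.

Basis: 1 mol A initially; let X = conversion of A. Extent ξ = X.
Moles: n_A = 1 − X; n_B = 2.59 − X; n_D = 2X; n_I = 4.07 (inert).
Since Δν = 0, n_T = 7.66 throughout.
At X = 0.345: n_A = 0.655, n_B = 2.25, n_D = 0.69, n_T = 7.66.
p_i = (n_i/n_T)·P. Kp = p_D^2 / (p_A p_B) = 0.324.

Kp = 0.324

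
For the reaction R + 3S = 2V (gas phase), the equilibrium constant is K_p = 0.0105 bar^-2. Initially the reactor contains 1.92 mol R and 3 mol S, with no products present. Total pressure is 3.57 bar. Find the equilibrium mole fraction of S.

y_S = 0.532

Take 3 mol S as basis and let X be its fractional conversion, so ξ = X.
Mole table: n_R = 1.92 − X; n_S = 3 − 3X; n_V = 2X.
Total moles n_T = 4.92 − 2X.
y_i = n_i/n_T, p_i = y_i·P. K_p = p_V^2 / (p_R p_S^3).
Setting this equal to 0.0105 bar^-2 and taking the physical root (0 < X < 1) gives X = 0.198.
Then n_S = 2.41, n_T = 4.52, so y_S = 0.532.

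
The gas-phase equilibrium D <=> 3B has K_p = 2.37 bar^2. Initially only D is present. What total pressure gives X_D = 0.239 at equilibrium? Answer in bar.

P = 3.27 bar

Take 1 mol D as basis and let X be its fractional conversion, so ξ = X.
Moles: n_D = 1 − X; n_B = 3X.
Total moles n_T = 1 + 2X.
K_p = p_B^3 / (p_D) with p_i = (n_i/n_T)·P.
At X = 0.239: the mole-fraction product g(X) = Π y_i^ν_i = 0.2217. Since K_p = g(X)·P^{2}, P = (K_p/g)^(1/2) = (2.37/0.2217)^(1/2) = 3.27 bar.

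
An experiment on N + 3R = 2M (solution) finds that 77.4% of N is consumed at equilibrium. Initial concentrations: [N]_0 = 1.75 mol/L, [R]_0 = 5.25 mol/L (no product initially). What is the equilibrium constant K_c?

Let X = conversion of N.
Concentrations: [N] = 1.75 − 1.75X; [R] = 5.25 − 5.25X; [M] = 3.5X.
At X = 0.774: [N] = 0.395, [R] = 1.19, [M] = 2.71.
K_c = [M]^2 / ([N] [R]^3) = 11.1 (mol/L)^-2.

K_c = 11.1 (mol/L)^-2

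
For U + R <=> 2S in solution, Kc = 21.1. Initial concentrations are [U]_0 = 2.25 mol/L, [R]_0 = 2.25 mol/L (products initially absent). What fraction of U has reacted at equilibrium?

X = 0.697

Let X = conversion of U; extent ξ = 2.25·X mol/L.
Concentrations: [U] = 2.25 − 2.25X; [R] = 2.25 − 2.25X; [S] = 4.5X.
Kc = [S]^2 / ([U] [R]).
Equating to 21.1: the physical root is X = 0.697.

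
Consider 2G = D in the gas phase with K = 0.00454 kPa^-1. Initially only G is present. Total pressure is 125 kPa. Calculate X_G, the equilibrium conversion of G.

Take 1 mol G as basis and let X be its fractional conversion, so ξ = 0.5X.
Mole table: n_G = 1 − X; n_D = 0.5X.
Summing: n_T = 1 − 0.5X.
With p_i = (n_i/n_T)P, K = p_D / (p_G^2).
This yields a degree-2 equation in X; solving on (0,1), X = 0.447.

X = 0.447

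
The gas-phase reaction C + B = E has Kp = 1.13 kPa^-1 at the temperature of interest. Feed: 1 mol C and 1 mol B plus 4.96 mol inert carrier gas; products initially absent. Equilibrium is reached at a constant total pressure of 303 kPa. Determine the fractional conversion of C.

Let X = conversion of C (basis 1 mol C); extent of reaction ξ = X.
At extent ξ: n_C = 1 − X; n_B = 1 − X; n_E = X; n_I = 4.96 (inert).
Total moles n_T = 6.96 − X.
Mole fractions y_i = n_i/n_T; Kp = p_E / (p_C p_B) with p_i = y_i·P.
This yields a degree-2 equation in X; solving on (0,1), X = 0.875.

X = 0.875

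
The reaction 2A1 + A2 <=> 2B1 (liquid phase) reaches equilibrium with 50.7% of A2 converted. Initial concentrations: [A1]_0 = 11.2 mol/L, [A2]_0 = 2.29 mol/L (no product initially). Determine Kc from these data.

Let X = conversion of A2.
Concentrations: [A1] = 11.2 − 4.58X; [A2] = 2.29 − 2.29X; [B1] = 4.58X.
At X = 0.507: [A1] = 8.88, [A2] = 1.13, [B1] = 2.32.
Kc = [B1]^2 / ([A1]^2 [A2]) = 0.0606 L/mol.

Kc = 0.0606 L/mol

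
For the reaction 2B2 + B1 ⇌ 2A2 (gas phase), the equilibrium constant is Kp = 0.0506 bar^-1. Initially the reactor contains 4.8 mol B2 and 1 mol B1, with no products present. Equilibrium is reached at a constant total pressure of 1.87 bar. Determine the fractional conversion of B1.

X = 0.245

Let X = conversion of B1 (basis 1 mol B1); extent of reaction ξ = X.
Species balance: n_B2 = 4.8 − 2X; n_B1 = 1 − X; n_A2 = 2X.
Summing: n_T = 5.8 − X.
Mole fractions y_i = n_i/n_T; Kp = p_A2^2 / (p_B2^2 p_B1) with p_i = y_i·P.
This yields a degree-3 equation in X; solving on (0,1), X = 0.245.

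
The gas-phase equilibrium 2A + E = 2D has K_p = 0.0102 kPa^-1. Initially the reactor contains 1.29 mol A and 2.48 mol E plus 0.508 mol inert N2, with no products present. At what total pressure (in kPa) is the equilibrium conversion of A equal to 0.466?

P = 136 kPa

Let X = conversion of A (basis 1.29 mol A); extent of reaction ξ = 0.645X.
Species balance: n_A = 1.29 − 1.29X; n_E = 2.48 − 0.645X; n_D = 1.29X; n_I = 0.508 (inert).
Summing: n_T = 4.28 − 0.645X.
K_p = p_D^2 / (p_A^2 p_E) with p_i = (n_i/n_T)·P.
At X = 0.466: the mole-fraction product g(X) = Π y_i^ν_i = 1.39. Since K_p = g(X)·P^{-1}, P = (g/K_p)^(1/1) = (1.39/0.0102)^(1/1) = 136 kPa.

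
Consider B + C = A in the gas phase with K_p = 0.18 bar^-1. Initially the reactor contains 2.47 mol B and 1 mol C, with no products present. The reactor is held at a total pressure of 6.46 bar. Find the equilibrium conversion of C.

Basis: 1 mol C initially; let X = conversion of C. Extent ξ = X.
At extent ξ: n_B = 2.47 − X; n_C = 1 − X; n_A = X.
Total moles n_T = 3.47 − X.
With p_i = (n_i/n_T)P, K_p = p_A / (p_B p_C).
Substituting and setting equal to 0.18 bar^-1 gives a polynomial in X; the root in (0,1) is X = 0.438.

X = 0.438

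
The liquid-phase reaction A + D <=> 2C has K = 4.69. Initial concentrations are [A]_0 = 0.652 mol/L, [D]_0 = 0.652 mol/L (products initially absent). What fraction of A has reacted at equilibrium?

X = 0.520

Let X = conversion of A; extent ξ = 0.652·X mol/L.
Concentrations: [A] = 0.652 − 0.652X; [D] = 0.652 − 0.652X; [C] = 1.3X.
K = [C]^2 / ([A] [D]).
This equals 4.69 at X = 0.520 (the root in 0 < X < 1).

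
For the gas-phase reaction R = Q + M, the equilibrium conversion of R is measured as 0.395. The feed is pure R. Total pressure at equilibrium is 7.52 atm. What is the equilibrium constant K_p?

K_p = 1.39 atm

Basis: 1 mol R initially; let X = conversion of R. Extent ξ = X.
Moles: n_R = 1 − X; n_Q = X; n_M = X.
Summing: n_T = 1 + X.
At X = 0.395: n_R = 0.605, n_Q = 0.395, n_M = 0.395, n_T = 1.4.
p_i = (n_i/n_T)·P. K_p = p_Q p_M / (p_R) = 1.39 atm.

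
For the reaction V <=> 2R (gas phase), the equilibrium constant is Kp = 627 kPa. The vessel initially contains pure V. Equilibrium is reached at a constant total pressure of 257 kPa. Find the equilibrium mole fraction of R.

Basis: 1 mol V initially; let X = conversion of V. Extent ξ = X.
Moles: n_V = 1 − X; n_R = 2X.
Total moles n_T = 1 + X.
With p_i = (n_i/n_T)P, Kp = p_R^2 / (p_V).
Setting this equal to 627 kPa and taking the physical root (0 < X < 1) gives X = 0.616.
Then n_R = 1.23, n_T = 1.62, so y_R = 0.762.

y_R = 0.762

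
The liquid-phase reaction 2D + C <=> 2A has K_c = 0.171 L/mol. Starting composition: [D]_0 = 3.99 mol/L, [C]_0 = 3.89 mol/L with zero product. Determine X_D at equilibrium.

Let X = conversion of D; extent ξ = 3.99X/2 mol/L.
Concentrations: [D] = 3.99 − 3.99X; [C] = 3.89 − 2X; [A] = 3.99X.
K_c = [A]^2 / ([D]^2 [C]).
Equating to 0.171 L/mol: the physical root is X = 0.419.

X = 0.419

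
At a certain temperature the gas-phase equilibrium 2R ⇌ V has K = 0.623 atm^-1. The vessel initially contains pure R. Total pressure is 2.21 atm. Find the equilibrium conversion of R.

X = 0.608

Let X = conversion of R (basis 1 mol R); extent of reaction ξ = 0.5X.
Mole table: n_R = 1 − X; n_V = 0.5X.
Total moles n_T = 1 − 0.5X.
Mole fractions y_i = n_i/n_T; K = p_V / (p_R^2) with p_i = y_i·P.
Substituting and setting equal to 0.623 atm^-1 gives a polynomial in X; the root in (0,1) is X = 0.608.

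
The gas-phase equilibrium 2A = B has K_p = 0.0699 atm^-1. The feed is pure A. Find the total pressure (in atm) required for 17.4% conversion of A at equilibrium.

P = 1.67 atm

Let X = conversion of A (basis 1 mol A); extent of reaction ξ = 0.5X.
Species balance: n_A = 1 − X; n_B = 0.5X.
n_T = Σnᵢ = 1 − 0.5X.
K_p = p_B / (p_A^2) with p_i = (n_i/n_T)·P.
At X = 0.174: the mole-fraction product g(X) = Π y_i^ν_i = 0.1164. Since K_p = g(X)·P^{-1}, P = (g/K_p)^(1/1) = (0.1164/0.0699)^(1/1) = 1.67 atm.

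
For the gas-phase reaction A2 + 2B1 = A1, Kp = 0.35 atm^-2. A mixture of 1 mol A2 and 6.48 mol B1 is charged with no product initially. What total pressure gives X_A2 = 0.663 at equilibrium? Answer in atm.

P = 2.83 atm

Take 1 mol A2 as basis and let X be its fractional conversion, so ξ = X.
Species balance: n_A2 = 1 − X; n_B1 = 6.48 − 2X; n_A1 = X.
Summing: n_T = 7.48 − 2X.
Kp = p_A1 / (p_A2 p_B1^2) with p_i = (n_i/n_T)·P.
At X = 0.663: the mole-fraction product g(X) = Π y_i^ν_i = 2.805. Since Kp = g(X)·P^{-2}, P = (g/Kp)^(1/2) = (2.805/0.35)^(1/2) = 2.83 atm.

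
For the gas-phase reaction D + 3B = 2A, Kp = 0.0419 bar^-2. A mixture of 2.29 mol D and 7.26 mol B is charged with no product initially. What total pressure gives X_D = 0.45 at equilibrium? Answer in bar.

Take 2.29 mol D as basis and let X be its fractional conversion, so ξ = 2.29X.
At extent ξ: n_D = 2.29 − 2.29X; n_B = 7.26 − 6.87X; n_A = 4.58X.
Total moles n_T = 9.55 − 4.58X.
Kp = p_A^2 / (p_D p_B^3) with p_i = (n_i/n_T)·P.
At X = 0.45: the mole-fraction product g(X) = Π y_i^ν_i = 2.611. Since Kp = g(X)·P^{-2}, P = (g/Kp)^(1/2) = (2.611/0.0419)^(1/2) = 7.89 bar.

P = 7.89 bar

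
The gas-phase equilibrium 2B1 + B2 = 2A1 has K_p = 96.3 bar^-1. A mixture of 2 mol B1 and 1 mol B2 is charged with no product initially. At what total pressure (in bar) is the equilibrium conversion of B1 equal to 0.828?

Basis: 2 mol B1 initially; let X = conversion of B1. Extent ξ = X.
At extent ξ: n_B1 = 2 − 2X; n_B2 = 1 − X; n_A1 = 2X.
n_T = Σnᵢ = 3 − X.
K_p = p_A1^2 / (p_B1^2 p_B2) with p_i = (n_i/n_T)·P.
At X = 0.828: the mole-fraction product g(X) = Π y_i^ν_i = 292.6. Since K_p = g(X)·P^{-1}, P = (g/K_p)^(1/1) = (292.6/96.3)^(1/1) = 3.04 bar.

P = 3.04 bar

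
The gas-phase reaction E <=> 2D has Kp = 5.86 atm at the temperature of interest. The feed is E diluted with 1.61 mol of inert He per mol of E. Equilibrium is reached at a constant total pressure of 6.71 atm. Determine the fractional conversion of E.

Take 1 mol E as basis and let X be its fractional conversion, so ξ = X.
Moles: n_E = 1 − X; n_D = 2X; n_I = 1.61 (inert).
n_T = Σnᵢ = 2.61 + X.
With p_i = (n_i/n_T)P, Kp = p_D^2 / (p_E).
Substituting and setting equal to 5.86 atm gives a polynomial in X; the root in (0,1) is X = 0.555.

X = 0.555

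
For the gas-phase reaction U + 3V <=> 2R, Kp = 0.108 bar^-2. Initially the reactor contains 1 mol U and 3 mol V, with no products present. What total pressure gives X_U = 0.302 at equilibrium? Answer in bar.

Take 1 mol U as basis and let X be its fractional conversion, so ξ = X.
At extent ξ: n_U = 1 − X; n_V = 3 − 3X; n_R = 2X.
n_T = Σnᵢ = 4 − 2X.
Kp = p_R^2 / (p_U p_V^3) with p_i = (n_i/n_T)·P.
At X = 0.302: the mole-fraction product g(X) = Π y_i^ν_i = 0.6565. Since Kp = g(X)·P^{-2}, P = (g/Kp)^(1/2) = (0.6565/0.108)^(1/2) = 2.47 bar.

P = 2.47 bar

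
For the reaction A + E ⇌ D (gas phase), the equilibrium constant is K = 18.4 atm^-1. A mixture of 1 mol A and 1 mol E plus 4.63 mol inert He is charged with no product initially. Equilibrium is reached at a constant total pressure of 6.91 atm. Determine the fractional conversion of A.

Let X = conversion of A (basis 1 mol A); extent of reaction ξ = X.
Species balance: n_A = 1 − X; n_E = 1 − X; n_D = X; n_I = 4.63 (inert).
Summing: n_T = 6.63 − X.
y_i = n_i/n_T, p_i = y_i·P. K = p_D / (p_A p_E).
Setting this equal to 18.4 atm^-1 and taking the physical root (0 < X < 1) gives X = 0.808.

X = 0.808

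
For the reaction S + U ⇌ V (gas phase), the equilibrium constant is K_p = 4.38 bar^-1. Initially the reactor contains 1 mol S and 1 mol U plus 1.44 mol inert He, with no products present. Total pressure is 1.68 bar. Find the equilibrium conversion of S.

X = 0.539

Basis: 1 mol S initially; let X = conversion of S. Extent ξ = X.
Species balance: n_S = 1 − X; n_U = 1 − X; n_V = X; n_I = 1.44 (inert).
Summing: n_T = 3.44 − X.
Mole fractions y_i = n_i/n_T; K_p = p_V / (p_S p_U) with p_i = y_i·P.
Setting this equal to 4.38 bar^-1 and taking the physical root (0 < X < 1) gives X = 0.539.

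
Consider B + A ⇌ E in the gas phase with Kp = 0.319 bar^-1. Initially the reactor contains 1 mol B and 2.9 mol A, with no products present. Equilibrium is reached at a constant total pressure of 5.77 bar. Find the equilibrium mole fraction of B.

y_B = 0.131

Let X = conversion of B (basis 1 mol B); extent of reaction ξ = X.
Mole table: n_B = 1 − X; n_A = 2.9 − X; n_E = X.
n_T = Σnᵢ = 3.9 − X.
Mole fractions y_i = n_i/n_T; Kp = p_E / (p_B p_A) with p_i = y_i·P.
Setting this equal to 0.319 bar^-1 and taking the physical root (0 < X < 1) gives X = 0.563.
Then n_B = 0.437, n_T = 3.34, so y_B = 0.131.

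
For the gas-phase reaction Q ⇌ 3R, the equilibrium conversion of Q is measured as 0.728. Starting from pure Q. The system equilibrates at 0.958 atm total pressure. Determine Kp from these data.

Let X = conversion of Q (basis 1 mol Q); extent of reaction ξ = X.
Species balance: n_Q = 1 − X; n_R = 3X.
Summing: n_T = 1 + 2X.
At X = 0.728: n_Q = 0.272, n_R = 2.18, n_T = 2.46.
p_i = (n_i/n_T)·P. Kp = p_R^3 / (p_Q) = 5.83 atm^2.

Kp = 5.83 atm^2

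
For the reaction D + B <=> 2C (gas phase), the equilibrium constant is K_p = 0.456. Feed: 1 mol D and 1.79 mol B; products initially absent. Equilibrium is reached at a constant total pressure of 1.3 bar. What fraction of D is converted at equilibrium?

Let X = conversion of D (basis 1 mol D); extent of reaction ξ = X.
Species balance: n_D = 1 − X; n_B = 1.79 − X; n_C = 2X.
n_T stays at 2.79 (no change in mole number).
Mole fractions y_i = n_i/n_T; K_p = p_C^2 / (p_D p_B) with p_i = y_i·P.
Substituting and setting equal to 0.456 gives a polynomial in X; the root in (0,1) is X = 0.333.

X = 0.333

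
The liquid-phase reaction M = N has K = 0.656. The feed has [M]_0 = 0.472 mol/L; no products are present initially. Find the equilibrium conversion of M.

X = 0.396

Let X = conversion of M; extent ξ = 0.472·X mol/L.
Concentrations: [M] = 0.472 − 0.472X; [N] = 0.472X.
K = [N] / ([M]).
Setting equal to 0.656 and solving for X on (0,1) gives X = 0.396.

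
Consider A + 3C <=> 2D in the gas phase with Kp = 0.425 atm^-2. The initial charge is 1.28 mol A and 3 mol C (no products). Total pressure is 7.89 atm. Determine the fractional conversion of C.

Basis: 3 mol C initially; let X = conversion of C. Extent ξ = X.
Mole table: n_A = 1.28 − X; n_C = 3 − 3X; n_D = 2X.
Total moles n_T = 4.28 − 2X.
Mole fractions y_i = n_i/n_T; Kp = p_D^2 / (p_A p_C^3) with p_i = y_i·P.
Equating to 0.425 atm^-2 and solving on 0 < X < 1: X = 0.671.

X = 0.671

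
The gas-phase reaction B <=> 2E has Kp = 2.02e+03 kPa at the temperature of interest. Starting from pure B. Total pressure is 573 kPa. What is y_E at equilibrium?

Basis: 1 mol B initially; let X = conversion of B. Extent ξ = X.
Moles: n_B = 1 − X; n_E = 2X.
Summing: n_T = 1 + X.
Mole fractions y_i = n_i/n_T; Kp = p_E^2 / (p_B) with p_i = y_i·P.
This yields a degree-2 equation in X; solving on (0,1), X = 0.684.
Then n_E = 1.37, n_T = 1.68, so y_E = 0.813.

y_E = 0.813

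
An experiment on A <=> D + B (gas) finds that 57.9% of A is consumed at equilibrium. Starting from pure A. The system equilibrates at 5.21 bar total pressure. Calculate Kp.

Kp = 2.63 bar

Take 1 mol A as basis and let X be its fractional conversion, so ξ = X.
Moles: n_A = 1 − X; n_D = X; n_B = X.
Summing: n_T = 1 + X.
At X = 0.579: n_A = 0.421, n_D = 0.579, n_B = 0.579, n_T = 1.58.
p_i = (n_i/n_T)·P. Kp = p_D p_B / (p_A) = 2.63 bar.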